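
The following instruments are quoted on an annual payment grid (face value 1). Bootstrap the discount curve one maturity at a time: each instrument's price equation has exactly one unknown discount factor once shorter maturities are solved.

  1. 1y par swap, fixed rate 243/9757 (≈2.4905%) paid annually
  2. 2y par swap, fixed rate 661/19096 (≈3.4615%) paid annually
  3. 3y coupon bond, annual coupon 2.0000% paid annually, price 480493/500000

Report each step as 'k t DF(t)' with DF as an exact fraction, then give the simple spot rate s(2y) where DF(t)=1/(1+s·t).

step 1 [1y] swap r/1=243/9757: DF=(1 − 243/9757·(0))/(1+243/9757) = 9757/10000 ≈ 0.975700
step 2 [2y] swap r/1=661/19096: DF=(1 − 661/19096·(0.975700))/(1+661/19096) = 9339/10000 ≈ 0.933900
step 3 [3y] bond c/1=1/50: DF=(480493/500000 − 1/50·(0.975700+0.933900))/(1+1/50) = 9047/10000 ≈ 0.904700

1 1 9757/10000
2 2 9339/10000
3 3 9047/10000
s(2y) = (1/(9339/10000) − 1)/(2) = 661/18678 ≈ 3.5389%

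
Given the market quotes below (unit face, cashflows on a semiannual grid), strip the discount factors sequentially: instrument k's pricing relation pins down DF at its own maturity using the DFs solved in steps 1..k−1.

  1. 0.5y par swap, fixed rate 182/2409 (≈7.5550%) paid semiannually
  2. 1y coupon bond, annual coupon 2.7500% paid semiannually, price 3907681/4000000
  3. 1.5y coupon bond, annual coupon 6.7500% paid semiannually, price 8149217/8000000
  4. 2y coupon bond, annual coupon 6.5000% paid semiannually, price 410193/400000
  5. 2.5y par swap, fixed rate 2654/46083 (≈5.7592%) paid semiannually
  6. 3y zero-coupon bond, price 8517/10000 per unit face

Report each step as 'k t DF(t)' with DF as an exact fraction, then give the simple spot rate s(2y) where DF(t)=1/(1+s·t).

1 1/2 2409/2500
2 1 4753/5000
3 3/2 9229/10000
4 2 9039/10000
5 5/2 8673/10000
6 3 8517/10000
s(2y) = (1/(9039/10000) − 1)/(2) = 961/18078 ≈ 5.3159%

step 1 [0.5y] swap r/2=91/2409: DF=(1 − 91/2409·(0))/(1+91/2409) = 2409/2500 ≈ 0.963600
step 2 [1y] bond c/2=11/800: DF=(3907681/4000000 − 11/800·(0.963600))/(1+11/800) = 4753/5000 ≈ 0.950600
step 3 [1.5y] bond c/2=27/800: DF=(8149217/8000000 − 27/800·(0.963600+0.950600))/(1+27/800) = 9229/10000 ≈ 0.922900
step 4 [2y] bond c/2=13/400: DF=(410193/400000 − 13/400·(0.963600+0.950600+0.922900))/(1+13/400) = 9039/10000 ≈ 0.903900
step 5 [2.5y] swap r/2=1327/46083: DF=(1 − 1327/46083·(0.963600+0.950600+0.922900+0.903900))/(1+1327/46083) = 8673/10000 ≈ 0.867300
step 6 [3y] zero: DF = P = 8517/10000 ≈ 0.851700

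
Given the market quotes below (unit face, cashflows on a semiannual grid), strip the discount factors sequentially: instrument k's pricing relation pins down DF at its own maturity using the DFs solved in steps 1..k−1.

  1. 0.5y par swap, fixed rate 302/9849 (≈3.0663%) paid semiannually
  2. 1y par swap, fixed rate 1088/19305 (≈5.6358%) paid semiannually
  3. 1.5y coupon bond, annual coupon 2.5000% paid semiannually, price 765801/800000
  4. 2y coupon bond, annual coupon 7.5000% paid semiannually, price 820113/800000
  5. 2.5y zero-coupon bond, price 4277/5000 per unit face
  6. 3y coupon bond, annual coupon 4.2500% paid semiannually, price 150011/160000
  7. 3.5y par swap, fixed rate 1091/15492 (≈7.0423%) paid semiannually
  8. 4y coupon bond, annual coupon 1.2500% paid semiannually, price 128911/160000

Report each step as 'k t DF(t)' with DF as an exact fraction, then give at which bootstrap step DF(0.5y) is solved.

1 1/2 9849/10000
2 1 591/625
3 3/2 576/625
4 2 177/200
5 5/2 4277/5000
6 3 329/400
7 7/2 3909/5000
8 4 3811/5000
DF(0.5y) is solved at step 1

step 1 [0.5y] swap r/2=151/9849: DF=(1 − 151/9849·(0))/(1+151/9849) = 9849/10000 ≈ 0.984900
step 2 [1y] swap r/2=544/19305: DF=(1 − 544/19305·(0.984900))/(1+544/19305) = 591/625 ≈ 0.945600
step 3 [1.5y] bond c/2=1/80: DF=(765801/800000 − 1/80·(0.984900+0.945600))/(1+1/80) = 576/625 ≈ 0.921600
step 4 [2y] bond c/2=3/80: DF=(820113/800000 − 3/80·(0.984900+0.945600+0.921600))/(1+3/80) = 177/200 ≈ 0.885000
step 5 [2.5y] zero: DF = P = 4277/5000 ≈ 0.855400
step 6 [3y] bond c/2=17/800: DF=(150011/160000 − 17/800·(0.984900+0.945600+0.921600+0.885000+0.855400))/(1+17/800) = 329/400 ≈ 0.822500
step 7 [3.5y] swap r/2=1091/30984: DF=(1 − 1091/30984·(0.984900+0.945600+0.921600+0.885000+0.855400+0.822500))/(1+1091/30984) = 3909/5000 ≈ 0.781800
step 8 [4y] bond c/2=1/160: DF=(128911/160000 − 1/160·(0.984900+0.945600+0.921600+0.885000+0.855400+0.822500+0.781800))/(1+1/160) = 3811/5000 ≈ 0.762200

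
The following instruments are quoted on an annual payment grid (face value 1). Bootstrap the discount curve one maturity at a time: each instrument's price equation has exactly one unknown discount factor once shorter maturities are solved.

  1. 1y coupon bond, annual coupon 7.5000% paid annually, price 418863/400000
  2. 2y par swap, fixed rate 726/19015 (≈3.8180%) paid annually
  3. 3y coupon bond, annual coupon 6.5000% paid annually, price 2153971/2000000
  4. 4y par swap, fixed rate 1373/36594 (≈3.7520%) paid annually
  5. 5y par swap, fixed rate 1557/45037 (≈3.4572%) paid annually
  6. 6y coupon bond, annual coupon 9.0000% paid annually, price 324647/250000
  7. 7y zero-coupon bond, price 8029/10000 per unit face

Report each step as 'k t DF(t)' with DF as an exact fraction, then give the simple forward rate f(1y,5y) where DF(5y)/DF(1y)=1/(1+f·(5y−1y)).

step 1 [1y] bond c/1=3/40: DF=(418863/400000 − 3/40·(0))/(1+3/40) = 9741/10000 ≈ 0.974100
step 2 [2y] swap r/1=726/19015: DF=(1 − 726/19015·(0.974100))/(1+726/19015) = 4637/5000 ≈ 0.927400
step 3 [3y] bond c/1=13/200: DF=(2153971/2000000 − 13/200·(0.974100+0.927400))/(1+13/200) = 1119/1250 ≈ 0.895200
step 4 [4y] swap r/1=1373/36594: DF=(1 − 1373/36594·(0.974100+0.927400+0.895200))/(1+1373/36594) = 8627/10000 ≈ 0.862700
step 5 [5y] swap r/1=1557/45037: DF=(1 − 1557/45037·(0.974100+0.927400+0.895200+0.862700))/(1+1557/45037) = 8443/10000 ≈ 0.844300
step 6 [6y] bond c/1=9/100: DF=(324647/250000 − 9/100·(0.974100+0.927400+0.895200+0.862700+0.844300))/(1+9/100) = 1639/2000 ≈ 0.819500
step 7 [7y] zero: DF = P = 8029/10000 ≈ 0.802900

1 1 9741/10000
2 2 4637/5000
3 3 1119/1250
4 4 8627/10000
5 5 8443/10000
6 6 1639/2000
7 7 8029/10000
f(1y,5y) = ((9741/10000)/(8443/10000) − 1)/(4) = 649/16886 ≈ 3.8434%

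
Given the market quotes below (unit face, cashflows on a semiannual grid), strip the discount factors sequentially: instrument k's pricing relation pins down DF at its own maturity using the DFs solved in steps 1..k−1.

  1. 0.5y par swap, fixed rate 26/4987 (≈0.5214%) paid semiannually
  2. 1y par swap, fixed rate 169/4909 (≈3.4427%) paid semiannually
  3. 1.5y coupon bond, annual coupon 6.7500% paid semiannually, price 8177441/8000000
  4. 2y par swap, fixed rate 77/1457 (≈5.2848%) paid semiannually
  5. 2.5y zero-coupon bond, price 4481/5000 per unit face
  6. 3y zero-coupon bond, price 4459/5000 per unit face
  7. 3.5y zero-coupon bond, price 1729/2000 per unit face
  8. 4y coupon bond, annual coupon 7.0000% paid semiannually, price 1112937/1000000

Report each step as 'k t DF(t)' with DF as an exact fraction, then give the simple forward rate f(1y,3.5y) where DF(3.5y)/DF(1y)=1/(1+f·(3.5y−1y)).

step 1 [0.5y] swap r/2=13/4987: DF=(1 − 13/4987·(0))/(1+13/4987) = 4987/5000 ≈ 0.997400
step 2 [1y] swap r/2=169/9818: DF=(1 − 169/9818·(0.997400))/(1+169/9818) = 4831/5000 ≈ 0.966200
step 3 [1.5y] bond c/2=27/800: DF=(8177441/8000000 − 27/800·(0.997400+0.966200))/(1+27/800) = 9247/10000 ≈ 0.924700
step 4 [2y] swap r/2=77/2914: DF=(1 − 77/2914·(0.997400+0.966200+0.924700))/(1+77/2914) = 8999/10000 ≈ 0.899900
step 5 [2.5y] zero: DF = P = 4481/5000 ≈ 0.896200
step 6 [3y] zero: DF = P = 4459/5000 ≈ 0.891800
step 7 [3.5y] zero: DF = P = 1729/2000 ≈ 0.864500
step 8 [4y] bond c/2=7/200: DF=(1112937/1000000 − 7/200·(0.997400+0.966200+0.924700+0.899900+0.896200+0.891800+0.864500))/(1+7/200) = 343/400 ≈ 0.857500

1 1/2 4987/5000
2 1 4831/5000
3 3/2 9247/10000
4 2 8999/10000
5 5/2 4481/5000
6 3 4459/5000
7 7/2 1729/2000
8 4 343/400
f(1y,3.5y) = ((4831/5000)/(1729/2000) − 1)/(5/2) = 2034/43225 ≈ 4.7056%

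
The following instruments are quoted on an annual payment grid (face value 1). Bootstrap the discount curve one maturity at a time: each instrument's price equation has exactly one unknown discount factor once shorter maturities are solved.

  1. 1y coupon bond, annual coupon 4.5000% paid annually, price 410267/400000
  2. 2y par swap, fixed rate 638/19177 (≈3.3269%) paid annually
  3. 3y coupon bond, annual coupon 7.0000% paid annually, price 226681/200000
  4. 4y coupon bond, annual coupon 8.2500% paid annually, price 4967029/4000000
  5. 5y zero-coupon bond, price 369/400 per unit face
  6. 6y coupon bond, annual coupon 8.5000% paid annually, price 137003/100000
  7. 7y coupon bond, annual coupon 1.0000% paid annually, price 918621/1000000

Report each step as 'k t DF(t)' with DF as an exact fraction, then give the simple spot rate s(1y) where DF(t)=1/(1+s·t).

step 1 [1y] bond c/1=9/200: DF=(410267/400000 − 9/200·(0))/(1+9/200) = 1963/2000 ≈ 0.981500
step 2 [2y] swap r/1=638/19177: DF=(1 − 638/19177·(0.981500))/(1+638/19177) = 4681/5000 ≈ 0.936200
step 3 [3y] bond c/1=7/100: DF=(226681/200000 − 7/100·(0.981500+0.936200))/(1+7/100) = 4669/5000 ≈ 0.933800
step 4 [4y] bond c/1=33/400: DF=(4967029/4000000 − 33/400·(0.981500+0.936200+0.933800))/(1+33/400) = 4649/5000 ≈ 0.929800
step 5 [5y] zero: DF = P = 369/400 ≈ 0.922500
step 6 [6y] bond c/1=17/200: DF=(137003/100000 − 17/200·(0.981500+0.936200+0.933800+0.929800+0.922500))/(1+17/200) = 4471/5000 ≈ 0.894200
step 7 [7y] bond c/1=1/100: DF=(918621/1000000 − 1/100·(0.981500+0.936200+0.933800+0.929800+0.922500+0.894200))/(1+1/100) = 8541/10000 ≈ 0.854100

1 1 1963/2000
2 2 4681/5000
3 3 4669/5000
4 4 4649/5000
5 5 369/400
6 6 4471/5000
7 7 8541/10000
s(1y) = (1/(1963/2000) − 1)/(1) = 37/1963 ≈ 1.8849%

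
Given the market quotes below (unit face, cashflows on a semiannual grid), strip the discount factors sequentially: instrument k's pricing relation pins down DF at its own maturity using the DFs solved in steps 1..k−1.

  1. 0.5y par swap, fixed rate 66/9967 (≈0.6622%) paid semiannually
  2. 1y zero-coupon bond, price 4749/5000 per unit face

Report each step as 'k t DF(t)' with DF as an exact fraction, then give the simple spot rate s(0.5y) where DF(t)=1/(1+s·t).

1 1/2 9967/10000
2 1 4749/5000
s(0.5y) = (1/(9967/10000) − 1)/(1/2) = 66/9967 ≈ 0.6622%

step 1 [0.5y] swap r/2=33/9967: DF=(1 − 33/9967·(0))/(1+33/9967) = 9967/10000 ≈ 0.996700
step 2 [1y] zero: DF = P = 4749/5000 ≈ 0.949800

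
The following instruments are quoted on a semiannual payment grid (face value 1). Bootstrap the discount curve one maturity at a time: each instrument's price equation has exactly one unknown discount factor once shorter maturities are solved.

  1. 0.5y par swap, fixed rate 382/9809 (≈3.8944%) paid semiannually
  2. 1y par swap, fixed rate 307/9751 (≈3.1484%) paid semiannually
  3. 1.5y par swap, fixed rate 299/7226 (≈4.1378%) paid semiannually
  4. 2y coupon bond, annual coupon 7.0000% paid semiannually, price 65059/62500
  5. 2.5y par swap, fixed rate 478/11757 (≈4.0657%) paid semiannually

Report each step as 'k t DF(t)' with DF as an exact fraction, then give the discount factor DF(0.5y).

1 1/2 9809/10000
2 1 9693/10000
3 3/2 4701/5000
4 2 227/250
5 5/2 2261/2500
DF(0.5y) = 9809/10000 ≈ 0.980900

step 1 [0.5y] swap r/2=191/9809: DF=(1 − 191/9809·(0))/(1+191/9809) = 9809/10000 ≈ 0.980900
step 2 [1y] swap r/2=307/19502: DF=(1 − 307/19502·(0.980900))/(1+307/19502) = 9693/10000 ≈ 0.969300
step 3 [1.5y] swap r/2=299/14452: DF=(1 − 299/14452·(0.980900+0.969300))/(1+299/14452) = 4701/5000 ≈ 0.940200
step 4 [2y] bond c/2=7/200: DF=(65059/62500 − 7/200·(0.980900+0.969300+0.940200))/(1+7/200) = 227/250 ≈ 0.908000
step 5 [2.5y] swap r/2=239/11757: DF=(1 − 239/11757·(0.980900+0.969300+0.940200+0.908000))/(1+239/11757) = 2261/2500 ≈ 0.904400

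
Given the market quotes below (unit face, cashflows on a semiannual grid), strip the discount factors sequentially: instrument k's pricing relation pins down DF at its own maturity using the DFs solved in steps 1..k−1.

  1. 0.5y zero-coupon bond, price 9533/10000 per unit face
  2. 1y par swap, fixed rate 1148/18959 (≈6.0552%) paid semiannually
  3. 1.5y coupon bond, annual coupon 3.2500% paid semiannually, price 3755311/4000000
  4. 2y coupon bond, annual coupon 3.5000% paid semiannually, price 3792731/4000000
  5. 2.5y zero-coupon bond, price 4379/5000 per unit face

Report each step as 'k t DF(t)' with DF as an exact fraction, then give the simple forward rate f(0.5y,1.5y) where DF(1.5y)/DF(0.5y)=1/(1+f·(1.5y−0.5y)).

1 1/2 9533/10000
2 1 4713/5000
3 3/2 1787/2000
4 2 8839/10000
5 5/2 4379/5000
f(0.5y,1.5y) = ((9533/10000)/(1787/2000) − 1)/(1) = 598/8935 ≈ 6.6928%

step 1 [0.5y] zero: DF = P = 9533/10000 ≈ 0.953300
step 2 [1y] swap r/2=574/18959: DF=(1 − 574/18959·(0.953300))/(1+574/18959) = 4713/5000 ≈ 0.942600
step 3 [1.5y] bond c/2=13/800: DF=(3755311/4000000 − 13/800·(0.953300+0.942600))/(1+13/800) = 1787/2000 ≈ 0.893500
step 4 [2y] bond c/2=7/400: DF=(3792731/4000000 − 7/400·(0.953300+0.942600+0.893500))/(1+7/400) = 8839/10000 ≈ 0.883900
step 5 [2.5y] zero: DF = P = 4379/5000 ≈ 0.875800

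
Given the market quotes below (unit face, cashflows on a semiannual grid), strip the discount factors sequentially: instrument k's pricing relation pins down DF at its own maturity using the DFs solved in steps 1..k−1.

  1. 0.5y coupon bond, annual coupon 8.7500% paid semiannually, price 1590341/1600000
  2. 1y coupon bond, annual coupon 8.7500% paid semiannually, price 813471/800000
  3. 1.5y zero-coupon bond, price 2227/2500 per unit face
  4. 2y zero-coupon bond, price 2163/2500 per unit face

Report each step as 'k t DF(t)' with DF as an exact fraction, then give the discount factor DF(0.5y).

1 1/2 9523/10000
2 1 9343/10000
3 3/2 2227/2500
4 2 2163/2500
DF(0.5y) = 9523/10000 ≈ 0.952300

step 1 [0.5y] bond c/2=7/160: DF=(1590341/1600000 − 7/160·(0))/(1+7/160) = 9523/10000 ≈ 0.952300
step 2 [1y] bond c/2=7/160: DF=(813471/800000 − 7/160·(0.952300))/(1+7/160) = 9343/10000 ≈ 0.934300
step 3 [1.5y] zero: DF = P = 2227/2500 ≈ 0.890800
step 4 [2y] zero: DF = P = 2163/2500 ≈ 0.865200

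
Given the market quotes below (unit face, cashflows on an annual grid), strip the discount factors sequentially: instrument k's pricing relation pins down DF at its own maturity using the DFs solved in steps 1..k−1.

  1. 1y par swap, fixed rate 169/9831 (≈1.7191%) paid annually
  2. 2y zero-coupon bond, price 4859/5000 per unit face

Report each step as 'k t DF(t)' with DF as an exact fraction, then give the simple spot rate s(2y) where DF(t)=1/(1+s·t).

step 1 [1y] swap r/1=169/9831: DF=(1 − 169/9831·(0))/(1+169/9831) = 9831/10000 ≈ 0.983100
step 2 [2y] zero: DF = P = 4859/5000 ≈ 0.971800

1 1 9831/10000
2 2 4859/5000
s(2y) = (1/(4859/5000) − 1)/(2) = 141/9718 ≈ 1.4509%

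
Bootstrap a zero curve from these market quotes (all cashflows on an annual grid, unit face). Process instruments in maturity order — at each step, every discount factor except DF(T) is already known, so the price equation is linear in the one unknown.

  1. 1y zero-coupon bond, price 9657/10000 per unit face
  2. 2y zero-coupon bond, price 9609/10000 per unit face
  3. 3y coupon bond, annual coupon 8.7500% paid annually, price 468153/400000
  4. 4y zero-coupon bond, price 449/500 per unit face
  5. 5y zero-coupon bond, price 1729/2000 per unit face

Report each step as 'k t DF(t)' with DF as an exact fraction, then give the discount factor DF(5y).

1 1 9657/10000
2 2 9609/10000
3 3 2303/2500
4 4 449/500
5 5 1729/2000
DF(5y) = 1729/2000 ≈ 0.864500

step 1 [1y] zero: DF = P = 9657/10000 ≈ 0.965700
step 2 [2y] zero: DF = P = 9609/10000 ≈ 0.960900
step 3 [3y] bond c/1=7/80: DF=(468153/400000 − 7/80·(0.965700+0.960900))/(1+7/80) = 2303/2500 ≈ 0.921200
step 4 [4y] zero: DF = P = 449/500 ≈ 0.898000
step 5 [5y] zero: DF = P = 1729/2000 ≈ 0.864500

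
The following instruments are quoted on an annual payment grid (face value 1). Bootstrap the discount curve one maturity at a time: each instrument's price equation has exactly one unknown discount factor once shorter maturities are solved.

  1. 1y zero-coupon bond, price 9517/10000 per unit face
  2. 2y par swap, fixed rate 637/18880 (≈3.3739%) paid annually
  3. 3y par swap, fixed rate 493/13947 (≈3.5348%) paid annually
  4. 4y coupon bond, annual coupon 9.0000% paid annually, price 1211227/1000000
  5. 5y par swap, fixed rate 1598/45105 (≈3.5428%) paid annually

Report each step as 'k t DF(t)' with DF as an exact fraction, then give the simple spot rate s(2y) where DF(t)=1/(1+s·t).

1 1 9517/10000
2 2 9363/10000
3 3 4507/5000
4 4 8809/10000
5 5 4201/5000
s(2y) = (1/(9363/10000) − 1)/(2) = 637/18726 ≈ 3.4017%

step 1 [1y] zero: DF = P = 9517/10000 ≈ 0.951700
step 2 [2y] swap r/1=637/18880: DF=(1 − 637/18880·(0.951700))/(1+637/18880) = 9363/10000 ≈ 0.936300
step 3 [3y] swap r/1=493/13947: DF=(1 − 493/13947·(0.951700+0.936300))/(1+493/13947) = 4507/5000 ≈ 0.901400
step 4 [4y] bond c/1=9/100: DF=(1211227/1000000 − 9/100·(0.951700+0.936300+0.901400))/(1+9/100) = 8809/10000 ≈ 0.880900
step 5 [5y] swap r/1=1598/45105: DF=(1 − 1598/45105·(0.951700+0.936300+0.901400+0.880900))/(1+1598/45105) = 4201/5000 ≈ 0.840200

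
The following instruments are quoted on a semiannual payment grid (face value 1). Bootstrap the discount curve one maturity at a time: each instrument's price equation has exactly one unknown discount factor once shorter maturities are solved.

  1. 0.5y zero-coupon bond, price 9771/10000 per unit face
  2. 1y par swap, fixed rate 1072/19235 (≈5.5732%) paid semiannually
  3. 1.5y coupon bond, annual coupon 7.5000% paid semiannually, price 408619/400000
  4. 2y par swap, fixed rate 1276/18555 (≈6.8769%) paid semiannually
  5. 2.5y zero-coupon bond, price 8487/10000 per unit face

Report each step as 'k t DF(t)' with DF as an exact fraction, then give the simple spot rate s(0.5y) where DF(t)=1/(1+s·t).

step 1 [0.5y] zero: DF = P = 9771/10000 ≈ 0.977100
step 2 [1y] swap r/2=536/19235: DF=(1 − 536/19235·(0.977100))/(1+536/19235) = 1183/1250 ≈ 0.946400
step 3 [1.5y] bond c/2=3/80: DF=(408619/400000 − 3/80·(0.977100+0.946400))/(1+3/80) = 9151/10000 ≈ 0.915100
step 4 [2y] swap r/2=638/18555: DF=(1 − 638/18555·(0.977100+0.946400+0.915100))/(1+638/18555) = 2181/2500 ≈ 0.872400
step 5 [2.5y] zero: DF = P = 8487/10000 ≈ 0.848700

1 1/2 9771/10000
2 1 1183/1250
3 3/2 9151/10000
4 2 2181/2500
5 5/2 8487/10000
s(0.5y) = (1/(9771/10000) − 1)/(1/2) = 458/9771 ≈ 4.6873%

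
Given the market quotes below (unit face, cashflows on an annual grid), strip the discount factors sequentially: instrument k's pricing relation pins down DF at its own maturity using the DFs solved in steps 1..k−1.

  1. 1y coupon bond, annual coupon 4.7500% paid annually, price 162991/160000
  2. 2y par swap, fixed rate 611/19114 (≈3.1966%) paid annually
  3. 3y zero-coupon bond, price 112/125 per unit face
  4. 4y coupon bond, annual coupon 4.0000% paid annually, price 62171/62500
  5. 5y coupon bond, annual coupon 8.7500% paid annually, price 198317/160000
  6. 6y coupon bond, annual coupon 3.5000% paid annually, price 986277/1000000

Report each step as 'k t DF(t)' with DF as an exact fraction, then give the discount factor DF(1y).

1 1 389/400
2 2 9389/10000
3 3 112/125
4 4 1697/2000
5 5 1057/1250
6 6 8007/10000
DF(1y) = 389/400 ≈ 0.972500

step 1 [1y] bond c/1=19/400: DF=(162991/160000 − 19/400·(0))/(1+19/400) = 389/400 ≈ 0.972500
step 2 [2y] swap r/1=611/19114: DF=(1 − 611/19114·(0.972500))/(1+611/19114) = 9389/10000 ≈ 0.938900
step 3 [3y] zero: DF = P = 112/125 ≈ 0.896000
step 4 [4y] bond c/1=1/25: DF=(62171/62500 − 1/25·(0.972500+0.938900+0.896000))/(1+1/25) = 1697/2000 ≈ 0.848500
step 5 [5y] bond c/1=7/80: DF=(198317/160000 − 7/80·(0.972500+0.938900+0.896000+0.848500))/(1+7/80) = 1057/1250 ≈ 0.845600
step 6 [6y] bond c/1=7/200: DF=(986277/1000000 − 7/200·(0.972500+0.938900+0.896000+0.848500+0.845600))/(1+7/200) = 8007/10000 ≈ 0.800700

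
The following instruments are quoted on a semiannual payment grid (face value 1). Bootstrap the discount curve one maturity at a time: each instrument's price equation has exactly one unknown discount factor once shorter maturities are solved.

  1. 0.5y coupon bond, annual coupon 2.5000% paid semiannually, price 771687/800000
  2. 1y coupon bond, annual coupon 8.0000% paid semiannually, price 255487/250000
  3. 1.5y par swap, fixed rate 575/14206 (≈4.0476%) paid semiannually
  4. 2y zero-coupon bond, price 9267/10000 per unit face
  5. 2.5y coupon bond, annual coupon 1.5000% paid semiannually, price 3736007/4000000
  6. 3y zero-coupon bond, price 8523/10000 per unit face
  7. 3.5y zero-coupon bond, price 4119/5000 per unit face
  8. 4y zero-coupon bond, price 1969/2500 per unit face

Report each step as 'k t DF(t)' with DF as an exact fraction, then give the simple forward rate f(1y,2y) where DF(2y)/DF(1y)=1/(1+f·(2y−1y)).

step 1 [0.5y] bond c/2=1/80: DF=(771687/800000 − 1/80·(0))/(1+1/80) = 9527/10000 ≈ 0.952700
step 2 [1y] bond c/2=1/25: DF=(255487/250000 − 1/25·(0.952700))/(1+1/25) = 473/500 ≈ 0.946000
step 3 [1.5y] swap r/2=575/28412: DF=(1 − 575/28412·(0.952700+0.946000))/(1+575/28412) = 377/400 ≈ 0.942500
step 4 [2y] zero: DF = P = 9267/10000 ≈ 0.926700
step 5 [2.5y] bond c/2=3/400: DF=(3736007/4000000 − 3/400·(0.952700+0.946000+0.942500+0.926700))/(1+3/400) = 899/1000 ≈ 0.899000
step 6 [3y] zero: DF = P = 8523/10000 ≈ 0.852300
step 7 [3.5y] zero: DF = P = 4119/5000 ≈ 0.823800
step 8 [4y] zero: DF = P = 1969/2500 ≈ 0.787600

1 1/2 9527/10000
2 1 473/500
3 3/2 377/400
4 2 9267/10000
5 5/2 899/1000
6 3 8523/10000
7 7/2 4119/5000
8 4 1969/2500
f(1y,2y) = ((473/500)/(9267/10000) − 1)/(1) = 193/9267 ≈ 2.0827%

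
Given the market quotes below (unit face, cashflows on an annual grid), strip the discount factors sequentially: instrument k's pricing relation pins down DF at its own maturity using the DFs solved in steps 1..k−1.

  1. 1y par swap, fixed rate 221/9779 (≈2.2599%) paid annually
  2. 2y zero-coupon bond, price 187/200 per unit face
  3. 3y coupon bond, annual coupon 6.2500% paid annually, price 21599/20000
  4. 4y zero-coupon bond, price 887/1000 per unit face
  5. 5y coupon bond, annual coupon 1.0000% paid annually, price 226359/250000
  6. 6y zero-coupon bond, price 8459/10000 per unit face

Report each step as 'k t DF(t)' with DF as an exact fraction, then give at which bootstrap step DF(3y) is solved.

step 1 [1y] swap r/1=221/9779: DF=(1 − 221/9779·(0))/(1+221/9779) = 9779/10000 ≈ 0.977900
step 2 [2y] zero: DF = P = 187/200 ≈ 0.935000
step 3 [3y] bond c/1=1/16: DF=(21599/20000 − 1/16·(0.977900+0.935000))/(1+1/16) = 9039/10000 ≈ 0.903900
step 4 [4y] zero: DF = P = 887/1000 ≈ 0.887000
step 5 [5y] bond c/1=1/100: DF=(226359/250000 − 1/100·(0.977900+0.935000+0.903900+0.887000))/(1+1/100) = 4299/5000 ≈ 0.859800
step 6 [6y] zero: DF = P = 8459/10000 ≈ 0.845900

1 1 9779/10000
2 2 187/200
3 3 9039/10000
4 4 887/1000
5 5 4299/5000
6 6 8459/10000
DF(3y) is solved at step 3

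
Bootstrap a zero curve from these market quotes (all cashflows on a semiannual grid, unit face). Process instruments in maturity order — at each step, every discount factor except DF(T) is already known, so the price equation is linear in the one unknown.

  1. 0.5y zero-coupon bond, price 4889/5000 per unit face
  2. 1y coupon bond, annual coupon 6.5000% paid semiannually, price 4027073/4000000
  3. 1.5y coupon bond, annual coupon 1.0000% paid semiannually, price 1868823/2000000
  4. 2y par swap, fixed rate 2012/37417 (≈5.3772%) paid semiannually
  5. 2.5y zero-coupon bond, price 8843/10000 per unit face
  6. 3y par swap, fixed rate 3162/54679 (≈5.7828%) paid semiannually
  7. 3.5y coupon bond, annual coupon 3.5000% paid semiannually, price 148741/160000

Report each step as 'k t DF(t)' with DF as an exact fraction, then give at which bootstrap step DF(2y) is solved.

step 1 [0.5y] zero: DF = P = 4889/5000 ≈ 0.977800
step 2 [1y] bond c/2=13/400: DF=(4027073/4000000 − 13/400·(0.977800))/(1+13/400) = 9443/10000 ≈ 0.944300
step 3 [1.5y] bond c/2=1/200: DF=(1868823/2000000 − 1/200·(0.977800+0.944300))/(1+1/200) = 4601/5000 ≈ 0.920200
step 4 [2y] swap r/2=1006/37417: DF=(1 − 1006/37417·(0.977800+0.944300+0.920200))/(1+1006/37417) = 4497/5000 ≈ 0.899400
step 5 [2.5y] zero: DF = P = 8843/10000 ≈ 0.884300
step 6 [3y] swap r/2=1581/54679: DF=(1 − 1581/54679·(0.977800+0.944300+0.920200+0.899400+0.884300))/(1+1581/54679) = 8419/10000 ≈ 0.841900
step 7 [3.5y] bond c/2=7/400: DF=(148741/160000 − 7/400·(0.977800+0.944300+0.920200+0.899400+0.884300+0.841900))/(1+7/400) = 2049/2500 ≈ 0.819600

1 1/2 4889/5000
2 1 9443/10000
3 3/2 4601/5000
4 2 4497/5000
5 5/2 8843/10000
6 3 8419/10000
7 7/2 2049/2500
DF(2y) is solved at step 4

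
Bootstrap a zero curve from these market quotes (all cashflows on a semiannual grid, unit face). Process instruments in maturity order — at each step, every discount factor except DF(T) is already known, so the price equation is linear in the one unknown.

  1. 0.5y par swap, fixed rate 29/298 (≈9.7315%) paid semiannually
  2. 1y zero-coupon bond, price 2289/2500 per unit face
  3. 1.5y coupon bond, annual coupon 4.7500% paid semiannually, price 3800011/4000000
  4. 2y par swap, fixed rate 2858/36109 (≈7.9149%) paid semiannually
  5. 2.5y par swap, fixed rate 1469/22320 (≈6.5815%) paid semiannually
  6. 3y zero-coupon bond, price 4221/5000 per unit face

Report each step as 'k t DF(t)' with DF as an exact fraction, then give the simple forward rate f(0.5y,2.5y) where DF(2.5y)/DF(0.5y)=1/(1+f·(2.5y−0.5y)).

1 1/2 596/625
2 1 2289/2500
3 3/2 4423/5000
4 2 8571/10000
5 5/2 8531/10000
6 3 4221/5000
f(0.5y,2.5y) = ((596/625)/(8531/10000) − 1)/(2) = 1005/17062 ≈ 5.8903%

step 1 [0.5y] swap r/2=29/596: DF=(1 − 29/596·(0))/(1+29/596) = 596/625 ≈ 0.953600
step 2 [1y] zero: DF = P = 2289/2500 ≈ 0.915600
step 3 [1.5y] bond c/2=19/800: DF=(3800011/4000000 − 19/800·(0.953600+0.915600))/(1+19/800) = 4423/5000 ≈ 0.884600
step 4 [2y] swap r/2=1429/36109: DF=(1 − 1429/36109·(0.953600+0.915600+0.884600))/(1+1429/36109) = 8571/10000 ≈ 0.857100
step 5 [2.5y] swap r/2=1469/44640: DF=(1 − 1469/44640·(0.953600+0.915600+0.884600+0.857100))/(1+1469/44640) = 8531/10000 ≈ 0.853100
step 6 [3y] zero: DF = P = 4221/5000 ≈ 0.844200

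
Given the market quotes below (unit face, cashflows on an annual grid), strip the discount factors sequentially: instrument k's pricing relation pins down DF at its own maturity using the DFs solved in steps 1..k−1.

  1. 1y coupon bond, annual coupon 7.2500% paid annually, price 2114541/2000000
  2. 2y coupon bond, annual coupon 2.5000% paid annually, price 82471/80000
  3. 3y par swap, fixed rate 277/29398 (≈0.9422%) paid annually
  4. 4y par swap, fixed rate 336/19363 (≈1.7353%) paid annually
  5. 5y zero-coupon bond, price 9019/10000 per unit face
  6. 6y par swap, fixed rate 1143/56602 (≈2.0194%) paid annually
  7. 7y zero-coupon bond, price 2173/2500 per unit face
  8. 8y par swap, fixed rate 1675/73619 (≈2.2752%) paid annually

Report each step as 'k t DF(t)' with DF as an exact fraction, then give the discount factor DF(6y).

1 1 4929/5000
2 2 9817/10000
3 3 9723/10000
4 4 583/625
5 5 9019/10000
6 6 8857/10000
7 7 2173/2500
8 8 333/400
DF(6y) = 8857/10000 ≈ 0.885700

step 1 [1y] bond c/1=29/400: DF=(2114541/2000000 − 29/400·(0))/(1+29/400) = 4929/5000 ≈ 0.985800
step 2 [2y] bond c/1=1/40: DF=(82471/80000 − 1/40·(0.985800))/(1+1/40) = 9817/10000 ≈ 0.981700
step 3 [3y] swap r/1=277/29398: DF=(1 − 277/29398·(0.985800+0.981700))/(1+277/29398) = 9723/10000 ≈ 0.972300
step 4 [4y] swap r/1=336/19363: DF=(1 − 336/19363·(0.985800+0.981700+0.972300))/(1+336/19363) = 583/625 ≈ 0.932800
step 5 [5y] zero: DF = P = 9019/10000 ≈ 0.901900
step 6 [6y] swap r/1=1143/56602: DF=(1 − 1143/56602·(0.985800+0.981700+0.972300+0.932800+0.901900))/(1+1143/56602) = 8857/10000 ≈ 0.885700
step 7 [7y] zero: DF = P = 2173/2500 ≈ 0.869200
step 8 [8y] swap r/1=1675/73619: DF=(1 − 1675/73619·(0.985800+0.981700+0.972300+0.932800+0.901900+0.885700+0.869200))/(1+1675/73619) = 333/400 ≈ 0.832500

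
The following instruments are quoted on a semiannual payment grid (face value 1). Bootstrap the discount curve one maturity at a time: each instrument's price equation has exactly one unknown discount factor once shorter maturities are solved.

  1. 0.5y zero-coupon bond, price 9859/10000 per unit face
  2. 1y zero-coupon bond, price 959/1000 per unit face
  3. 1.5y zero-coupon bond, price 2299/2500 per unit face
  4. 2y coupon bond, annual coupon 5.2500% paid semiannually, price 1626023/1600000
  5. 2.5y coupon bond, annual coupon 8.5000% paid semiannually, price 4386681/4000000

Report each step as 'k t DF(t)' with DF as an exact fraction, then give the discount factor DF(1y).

1 1/2 9859/10000
2 1 959/1000
3 3/2 2299/2500
4 2 917/1000
5 5/2 4489/5000
DF(1y) = 959/1000 ≈ 0.959000

step 1 [0.5y] zero: DF = P = 9859/10000 ≈ 0.985900
step 2 [1y] zero: DF = P = 959/1000 ≈ 0.959000
step 3 [1.5y] zero: DF = P = 2299/2500 ≈ 0.919600
step 4 [2y] bond c/2=21/800: DF=(1626023/1600000 − 21/800·(0.985900+0.959000+0.919600))/(1+21/800) = 917/1000 ≈ 0.917000
step 5 [2.5y] bond c/2=17/400: DF=(4386681/4000000 − 17/400·(0.985900+0.959000+0.919600+0.917000))/(1+17/400) = 4489/5000 ≈ 0.897800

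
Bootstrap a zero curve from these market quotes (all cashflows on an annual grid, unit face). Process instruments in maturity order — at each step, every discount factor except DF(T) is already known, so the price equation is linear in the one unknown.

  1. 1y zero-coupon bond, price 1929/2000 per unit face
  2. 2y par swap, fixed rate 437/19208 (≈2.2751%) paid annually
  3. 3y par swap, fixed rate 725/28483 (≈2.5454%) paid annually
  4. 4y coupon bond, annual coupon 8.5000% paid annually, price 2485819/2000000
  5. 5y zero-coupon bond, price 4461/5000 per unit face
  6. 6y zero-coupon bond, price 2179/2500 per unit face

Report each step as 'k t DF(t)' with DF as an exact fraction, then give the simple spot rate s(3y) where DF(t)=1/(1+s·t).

1 1 1929/2000
2 2 9563/10000
3 3 371/400
4 4 1153/1250
5 5 4461/5000
6 6 2179/2500
s(3y) = (1/(371/400) − 1)/(3) = 29/1113 ≈ 2.6056%

step 1 [1y] zero: DF = P = 1929/2000 ≈ 0.964500
step 2 [2y] swap r/1=437/19208: DF=(1 − 437/19208·(0.964500))/(1+437/19208) = 9563/10000 ≈ 0.956300
step 3 [3y] swap r/1=725/28483: DF=(1 − 725/28483·(0.964500+0.956300))/(1+725/28483) = 371/400 ≈ 0.927500
step 4 [4y] bond c/1=17/200: DF=(2485819/2000000 − 17/200·(0.964500+0.956300+0.927500))/(1+17/200) = 1153/1250 ≈ 0.922400
step 5 [5y] zero: DF = P = 4461/5000 ≈ 0.892200
step 6 [6y] zero: DF = P = 2179/2500 ≈ 0.871600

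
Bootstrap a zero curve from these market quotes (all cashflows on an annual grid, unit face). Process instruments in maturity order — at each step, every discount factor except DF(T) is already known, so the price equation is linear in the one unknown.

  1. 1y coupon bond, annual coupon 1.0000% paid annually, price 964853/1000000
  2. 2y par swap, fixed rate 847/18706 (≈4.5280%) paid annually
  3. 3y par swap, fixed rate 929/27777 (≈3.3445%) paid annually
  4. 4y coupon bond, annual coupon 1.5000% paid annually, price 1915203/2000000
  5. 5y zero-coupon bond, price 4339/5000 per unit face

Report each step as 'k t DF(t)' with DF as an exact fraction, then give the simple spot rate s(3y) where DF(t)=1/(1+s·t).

step 1 [1y] bond c/1=1/100: DF=(964853/1000000 − 1/100·(0))/(1+1/100) = 9553/10000 ≈ 0.955300
step 2 [2y] swap r/1=847/18706: DF=(1 − 847/18706·(0.955300))/(1+847/18706) = 9153/10000 ≈ 0.915300
step 3 [3y] swap r/1=929/27777: DF=(1 − 929/27777·(0.955300+0.915300))/(1+929/27777) = 9071/10000 ≈ 0.907100
step 4 [4y] bond c/1=3/200: DF=(1915203/2000000 − 3/200·(0.955300+0.915300+0.907100))/(1+3/200) = 564/625 ≈ 0.902400
step 5 [5y] zero: DF = P = 4339/5000 ≈ 0.867800

1 1 9553/10000
2 2 9153/10000
3 3 9071/10000
4 4 564/625
5 5 4339/5000
s(3y) = (1/(9071/10000) − 1)/(3) = 929/27213 ≈ 3.4138%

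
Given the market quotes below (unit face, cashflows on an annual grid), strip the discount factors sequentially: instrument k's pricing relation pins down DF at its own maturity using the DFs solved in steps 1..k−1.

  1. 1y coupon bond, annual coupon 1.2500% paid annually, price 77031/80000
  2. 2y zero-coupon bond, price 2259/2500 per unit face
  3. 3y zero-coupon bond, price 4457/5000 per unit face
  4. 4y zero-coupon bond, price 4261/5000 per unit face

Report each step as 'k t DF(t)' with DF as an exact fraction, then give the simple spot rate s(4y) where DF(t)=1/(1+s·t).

1 1 951/1000
2 2 2259/2500
3 3 4457/5000
4 4 4261/5000
s(4y) = (1/(4261/5000) − 1)/(4) = 739/17044 ≈ 4.3358%

step 1 [1y] bond c/1=1/80: DF=(77031/80000 − 1/80·(0))/(1+1/80) = 951/1000 ≈ 0.951000
step 2 [2y] zero: DF = P = 2259/2500 ≈ 0.903600
step 3 [3y] zero: DF = P = 4457/5000 ≈ 0.891400
step 4 [4y] zero: DF = P = 4261/5000 ≈ 0.852200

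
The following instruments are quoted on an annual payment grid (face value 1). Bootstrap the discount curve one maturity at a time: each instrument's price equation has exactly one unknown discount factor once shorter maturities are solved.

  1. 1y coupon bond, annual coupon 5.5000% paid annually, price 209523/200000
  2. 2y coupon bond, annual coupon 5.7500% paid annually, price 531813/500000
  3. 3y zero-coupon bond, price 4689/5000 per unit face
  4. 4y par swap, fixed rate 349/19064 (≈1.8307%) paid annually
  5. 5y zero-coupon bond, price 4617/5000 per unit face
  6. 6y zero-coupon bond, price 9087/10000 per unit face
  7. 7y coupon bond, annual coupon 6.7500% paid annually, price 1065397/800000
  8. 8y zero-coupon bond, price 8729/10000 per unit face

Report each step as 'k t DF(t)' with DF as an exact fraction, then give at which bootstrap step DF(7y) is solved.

1 1 993/1000
2 2 4759/5000
3 3 4689/5000
4 4 4651/5000
5 5 4617/5000
6 6 9087/10000
7 7 4453/5000
8 8 8729/10000
DF(7y) is solved at step 7

step 1 [1y] bond c/1=11/200: DF=(209523/200000 − 11/200·(0))/(1+11/200) = 993/1000 ≈ 0.993000
step 2 [2y] bond c/1=23/400: DF=(531813/500000 − 23/400·(0.993000))/(1+23/400) = 4759/5000 ≈ 0.951800
step 3 [3y] zero: DF = P = 4689/5000 ≈ 0.937800
step 4 [4y] swap r/1=349/19064: DF=(1 − 349/19064·(0.993000+0.951800+0.937800))/(1+349/19064) = 4651/5000 ≈ 0.930200
step 5 [5y] zero: DF = P = 4617/5000 ≈ 0.923400
step 6 [6y] zero: DF = P = 9087/10000 ≈ 0.908700
step 7 [7y] bond c/1=27/400: DF=(1065397/800000 − 27/400·(0.993000+0.951800+0.937800+0.930200+0.923400+0.908700))/(1+27/400) = 4453/5000 ≈ 0.890600
step 8 [8y] zero: DF = P = 8729/10000 ≈ 0.872900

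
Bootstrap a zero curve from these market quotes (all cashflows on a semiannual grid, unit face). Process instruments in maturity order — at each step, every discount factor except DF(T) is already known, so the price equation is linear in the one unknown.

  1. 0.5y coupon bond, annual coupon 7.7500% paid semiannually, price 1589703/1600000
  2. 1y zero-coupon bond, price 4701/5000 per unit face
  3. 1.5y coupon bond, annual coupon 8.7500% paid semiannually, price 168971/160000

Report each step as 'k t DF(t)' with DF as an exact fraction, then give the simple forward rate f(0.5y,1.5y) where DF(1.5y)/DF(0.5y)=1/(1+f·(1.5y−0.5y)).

1 1/2 1913/2000
2 1 4701/5000
3 3/2 9323/10000
f(0.5y,1.5y) = ((1913/2000)/(9323/10000) − 1)/(1) = 242/9323 ≈ 2.5957%

step 1 [0.5y] bond c/2=31/800: DF=(1589703/1600000 − 31/800·(0))/(1+31/800) = 1913/2000 ≈ 0.956500
step 2 [1y] zero: DF = P = 4701/5000 ≈ 0.940200
step 3 [1.5y] bond c/2=7/160: DF=(168971/160000 − 7/160·(0.956500+0.940200))/(1+7/160) = 9323/10000 ≈ 0.932300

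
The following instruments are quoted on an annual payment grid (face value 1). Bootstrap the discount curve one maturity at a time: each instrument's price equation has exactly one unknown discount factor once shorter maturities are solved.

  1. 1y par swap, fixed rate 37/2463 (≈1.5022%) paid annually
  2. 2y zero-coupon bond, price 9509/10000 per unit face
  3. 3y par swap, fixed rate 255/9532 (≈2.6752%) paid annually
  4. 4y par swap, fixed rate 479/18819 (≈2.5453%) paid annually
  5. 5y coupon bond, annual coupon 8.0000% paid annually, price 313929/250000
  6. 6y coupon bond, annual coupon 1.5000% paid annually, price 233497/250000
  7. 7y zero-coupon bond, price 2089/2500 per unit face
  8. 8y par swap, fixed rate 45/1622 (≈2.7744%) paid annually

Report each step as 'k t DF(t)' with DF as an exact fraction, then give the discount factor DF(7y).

step 1 [1y] swap r/1=37/2463: DF=(1 − 37/2463·(0))/(1+37/2463) = 2463/2500 ≈ 0.985200
step 2 [2y] zero: DF = P = 9509/10000 ≈ 0.950900
step 3 [3y] swap r/1=255/9532: DF=(1 − 255/9532·(0.985200+0.950900))/(1+255/9532) = 1847/2000 ≈ 0.923500
step 4 [4y] swap r/1=479/18819: DF=(1 − 479/18819·(0.985200+0.950900+0.923500))/(1+479/18819) = 4521/5000 ≈ 0.904200
step 5 [5y] bond c/1=2/25: DF=(313929/250000 − 2/25·(0.985200+0.950900+0.923500+0.904200))/(1+2/25) = 8839/10000 ≈ 0.883900
step 6 [6y] bond c/1=3/200: DF=(233497/250000 − 3/200·(0.985200+0.950900+0.923500+0.904200+0.883900))/(1+3/200) = 1703/2000 ≈ 0.851500
step 7 [7y] zero: DF = P = 2089/2500 ≈ 0.835600
step 8 [8y] swap r/1=45/1622: DF=(1 − 45/1622·(0.985200+0.950900+0.923500+0.904200+0.883900+0.851500+0.835600))/(1+45/1622) = 401/500 ≈ 0.802000

1 1 2463/2500
2 2 9509/10000
3 3 1847/2000
4 4 4521/5000
5 5 8839/10000
6 6 1703/2000
7 7 2089/2500
8 8 401/500
DF(7y) = 2089/2500 ≈ 0.835600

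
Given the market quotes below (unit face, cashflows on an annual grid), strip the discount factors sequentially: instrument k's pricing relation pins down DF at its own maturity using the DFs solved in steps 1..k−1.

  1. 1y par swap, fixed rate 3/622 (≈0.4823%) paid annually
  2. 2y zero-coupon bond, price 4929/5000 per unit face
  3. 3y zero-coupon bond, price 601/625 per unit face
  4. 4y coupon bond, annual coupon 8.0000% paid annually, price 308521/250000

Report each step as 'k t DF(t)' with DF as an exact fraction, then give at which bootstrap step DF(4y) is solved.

step 1 [1y] swap r/1=3/622: DF=(1 − 3/622·(0))/(1+3/622) = 622/625 ≈ 0.995200
step 2 [2y] zero: DF = P = 4929/5000 ≈ 0.985800
step 3 [3y] zero: DF = P = 601/625 ≈ 0.961600
step 4 [4y] bond c/1=2/25: DF=(308521/250000 − 2/25·(0.995200+0.985800+0.961600))/(1+2/25) = 9247/10000 ≈ 0.924700

1 1 622/625
2 2 4929/5000
3 3 601/625
4 4 9247/10000
DF(4y) is solved at step 4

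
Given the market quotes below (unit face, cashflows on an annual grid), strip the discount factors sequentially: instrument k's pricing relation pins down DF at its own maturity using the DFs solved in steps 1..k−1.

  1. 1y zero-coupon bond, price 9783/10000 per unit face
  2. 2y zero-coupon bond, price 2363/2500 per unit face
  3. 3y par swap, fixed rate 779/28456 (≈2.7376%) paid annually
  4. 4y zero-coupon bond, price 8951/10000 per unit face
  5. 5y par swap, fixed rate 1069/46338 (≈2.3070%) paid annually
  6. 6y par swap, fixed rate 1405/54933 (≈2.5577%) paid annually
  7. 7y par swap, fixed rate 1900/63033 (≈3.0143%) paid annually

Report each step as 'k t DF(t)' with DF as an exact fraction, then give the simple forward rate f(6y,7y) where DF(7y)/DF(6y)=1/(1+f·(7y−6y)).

1 1 9783/10000
2 2 2363/2500
3 3 9221/10000
4 4 8951/10000
5 5 8931/10000
6 6 1719/2000
7 7 81/100
f(6y,7y) = ((1719/2000)/(81/100) − 1)/(1) = 11/180 ≈ 6.1111%

step 1 [1y] zero: DF = P = 9783/10000 ≈ 0.978300
step 2 [2y] zero: DF = P = 2363/2500 ≈ 0.945200
step 3 [3y] swap r/1=779/28456: DF=(1 − 779/28456·(0.978300+0.945200))/(1+779/28456) = 9221/10000 ≈ 0.922100
step 4 [4y] zero: DF = P = 8951/10000 ≈ 0.895100
step 5 [5y] swap r/1=1069/46338: DF=(1 − 1069/46338·(0.978300+0.945200+0.922100+0.895100))/(1+1069/46338) = 8931/10000 ≈ 0.893100
step 6 [6y] swap r/1=1405/54933: DF=(1 − 1405/54933·(0.978300+0.945200+0.922100+0.895100+0.893100))/(1+1405/54933) = 1719/2000 ≈ 0.859500
step 7 [7y] swap r/1=1900/63033: DF=(1 − 1900/63033·(0.978300+0.945200+0.922100+0.895100+0.893100+0.859500))/(1+1900/63033) = 81/100 ≈ 0.810000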